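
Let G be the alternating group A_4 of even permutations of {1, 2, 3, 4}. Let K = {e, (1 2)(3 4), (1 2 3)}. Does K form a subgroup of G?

(1 2 3) ∈ K but its inverse (1 3 2) ∉ K, so K is not a subgroup.

No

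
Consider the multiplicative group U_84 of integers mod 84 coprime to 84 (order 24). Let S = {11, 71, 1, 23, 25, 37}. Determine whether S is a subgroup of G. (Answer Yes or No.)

|S| = 6 divides |G| = 24, consistent with Lagrange.
S contains the identity, every element's inverse is in S, and S is closed under ·: it is a subgroup.
In fact S = ⟨23⟩.

Yes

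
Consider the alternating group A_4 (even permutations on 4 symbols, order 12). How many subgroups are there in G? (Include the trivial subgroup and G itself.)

10

|G| = 12, so by Lagrange every subgroup order divides 12. Divisors: 1, 2, 3, 4, 6, 12.
Subgroups by order — order 1: 1; order 2: 3; order 3: 4; order 4: 1; order 6: 0; order 12: 1.
Total: 1 + 3 + 4 + 1 + 0 + 1 = 10.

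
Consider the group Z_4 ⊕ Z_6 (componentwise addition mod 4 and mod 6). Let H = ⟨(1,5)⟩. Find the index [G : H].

2

|⟨(1,5)⟩| = 12 and |G| = 24.
By Lagrange, [G : H] = |G|/|H| = 24/12 = 2.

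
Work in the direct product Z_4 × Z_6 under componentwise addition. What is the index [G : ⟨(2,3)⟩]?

12

|⟨(2,3)⟩| = 2 and |G| = 24.
By Lagrange, [G : H] = |G|/|H| = 24/2 = 12.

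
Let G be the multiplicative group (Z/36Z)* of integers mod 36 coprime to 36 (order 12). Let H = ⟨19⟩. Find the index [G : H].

|⟨19⟩| = 2 and |G| = 12.
By Lagrange, [G : H] = |G|/|H| = 12/2 = 6.

6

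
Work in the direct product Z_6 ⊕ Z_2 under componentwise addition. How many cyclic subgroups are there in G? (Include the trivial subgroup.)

A cyclic subgroup of order d is generated by each of its φ(d) elements of order d, so the cyclic subgroups of order d number (#elements of order d)/φ(d).
Cyclic subgroups by order — order 1: 1; order 2: 3; order 3: 1; order 6: 3.
Total: 8.

8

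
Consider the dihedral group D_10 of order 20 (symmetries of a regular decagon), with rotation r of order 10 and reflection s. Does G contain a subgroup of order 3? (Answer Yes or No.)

3 does not divide |G| = 20, so by Lagrange no subgroup of order 3 exists.

No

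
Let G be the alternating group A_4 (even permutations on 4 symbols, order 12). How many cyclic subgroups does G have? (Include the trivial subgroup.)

8

A cyclic subgroup of order d is generated by each of its φ(d) elements of order d, so the cyclic subgroups of order d number (#elements of order d)/φ(d).
Cyclic subgroups by order — order 1: 1; order 2: 3; order 3: 4.
Total: 8.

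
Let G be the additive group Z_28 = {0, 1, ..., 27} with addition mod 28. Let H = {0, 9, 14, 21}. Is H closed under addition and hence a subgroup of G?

No

9 ∈ H but its inverse 19 ∉ H, so H is not a subgroup.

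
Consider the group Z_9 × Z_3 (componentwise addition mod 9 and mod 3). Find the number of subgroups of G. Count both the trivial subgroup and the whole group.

|G| = 27, so by Lagrange every subgroup order divides 27. Divisors: 1, 3, 9, 27.
Subgroups by order — order 1: 1; order 3: 4; order 9: 4; order 27: 1.
Total: 1 + 4 + 4 + 1 = 10.

10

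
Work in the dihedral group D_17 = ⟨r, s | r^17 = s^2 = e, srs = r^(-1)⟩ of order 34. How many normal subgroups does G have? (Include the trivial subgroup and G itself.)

3

G has 20 subgroups. Checking conjugation-invariance by order — order 1: 1/1 normal; order 2: 0/17 normal; order 17: 1/1 normal; order 34: 1/1 normal.
Total normal subgroups: 3.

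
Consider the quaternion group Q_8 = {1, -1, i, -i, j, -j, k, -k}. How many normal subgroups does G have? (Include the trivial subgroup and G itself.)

6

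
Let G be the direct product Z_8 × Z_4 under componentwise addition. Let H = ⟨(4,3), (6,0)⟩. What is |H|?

|⟨(4,3)⟩| = 4 and |⟨(6,0)⟩| = 4, so |H| is a multiple of lcm(4, 4) = 4 and divides |G| = 32.
Closing under the operation: H = {(0,0), (0,1), (0,2), (0,3), (2,0), (2,1), (2,2), (2,3), (4,0), (4,1), (4,2), (4,3), (6,0), (6,1), (6,2), (6,3)}, so |H| = 16.

16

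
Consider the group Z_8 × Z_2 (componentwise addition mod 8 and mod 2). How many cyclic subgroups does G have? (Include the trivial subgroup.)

8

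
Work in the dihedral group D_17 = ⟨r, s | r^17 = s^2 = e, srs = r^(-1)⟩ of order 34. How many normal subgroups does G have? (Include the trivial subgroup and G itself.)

G has 20 subgroups. Checking conjugation-invariance by order — order 1: 1/1 normal; order 2: 0/17 normal; order 17: 1/1 normal; order 34: 1/1 normal.
Total normal subgroups: 3.

3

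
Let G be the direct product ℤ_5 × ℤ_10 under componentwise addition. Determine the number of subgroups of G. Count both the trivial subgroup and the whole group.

|G| = 50, so by Lagrange every subgroup order divides 50. Divisors: 1, 2, 5, 10, 25, 50.
Subgroups by order — order 1: 1; order 2: 1; order 5: 6; order 10: 6; order 25: 1; order 50: 1.
Total: 1 + 1 + 6 + 6 + 1 + 1 = 16.

16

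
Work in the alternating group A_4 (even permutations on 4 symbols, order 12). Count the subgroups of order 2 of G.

3

|G| = 12 and 2 | 12, so subgroups of order 2 are possible by Lagrange.
The subgroups of order 2 are: {e, (1 2)(3 4)}; {e, (1 3)(2 4)}; {e, (1 4)(2 3)}.
So G has 3 subgroups of order 2.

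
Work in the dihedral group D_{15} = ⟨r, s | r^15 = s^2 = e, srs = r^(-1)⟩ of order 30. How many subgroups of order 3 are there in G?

|G| = 30 and 3 | 30, so subgroups of order 3 are possible by Lagrange.
The subgroups of order 3 are: {e, r^5, r^10}.
So G has 1 subgroup of order 3.

1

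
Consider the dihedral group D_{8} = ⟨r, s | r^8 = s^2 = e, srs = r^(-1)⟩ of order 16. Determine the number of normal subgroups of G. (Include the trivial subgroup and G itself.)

G has 19 subgroups. Checking conjugation-invariance by order — order 1: 1/1 normal; order 2: 1/9 normal; order 4: 1/5 normal; order 8: 3/3 normal; order 16: 1/1 normal.
Total normal subgroups: 7.

7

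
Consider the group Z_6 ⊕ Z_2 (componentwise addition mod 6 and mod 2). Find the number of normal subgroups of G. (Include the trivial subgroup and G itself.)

10

G is abelian, so every subgroup is normal.
G has 10 subgroups in total, hence 10 normal subgroups.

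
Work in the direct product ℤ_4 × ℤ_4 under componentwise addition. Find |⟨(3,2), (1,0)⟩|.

|⟨(3,2)⟩| = 4 and |⟨(1,0)⟩| = 4, so |H| is a multiple of lcm(4, 4) = 4 and divides |G| = 16.
Closing under the operation: H = {(0,0), (0,2), (1,0), (1,2), (2,0), (2,2), (3,0), (3,2)}, so |H| = 8.

8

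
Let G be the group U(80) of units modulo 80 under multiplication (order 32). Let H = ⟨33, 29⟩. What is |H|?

16

|⟨33⟩| = 4 and |⟨29⟩| = 4, so |H| is a multiple of lcm(4, 4) = 4 and divides |G| = 32.
Closing under the operation: H = {1, 9, 13, 17, 21, 29, 33, 37, 41, 49, 53, 57, 61, 69, 73, 77}, so |H| = 16.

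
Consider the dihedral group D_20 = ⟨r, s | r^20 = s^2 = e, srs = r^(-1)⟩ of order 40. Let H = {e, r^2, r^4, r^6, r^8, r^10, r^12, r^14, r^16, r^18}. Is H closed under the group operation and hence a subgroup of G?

Yes

|H| = 10 divides |G| = 40, consistent with Lagrange.
H contains the identity, every element's inverse is in H, and H is closed under ·: it is a subgroup.
In fact H = ⟨r^18⟩.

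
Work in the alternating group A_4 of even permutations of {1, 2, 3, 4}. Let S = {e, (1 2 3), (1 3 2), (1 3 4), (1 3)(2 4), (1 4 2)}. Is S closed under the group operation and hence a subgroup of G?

No

(1 3 4) ∈ S but its inverse (1 4 3) ∉ S, so S is not a subgroup.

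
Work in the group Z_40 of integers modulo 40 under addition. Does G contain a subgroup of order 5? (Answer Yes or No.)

5 | 40. A subgroup of order 5 is {0, 8, 16, 24, 32}.

Yes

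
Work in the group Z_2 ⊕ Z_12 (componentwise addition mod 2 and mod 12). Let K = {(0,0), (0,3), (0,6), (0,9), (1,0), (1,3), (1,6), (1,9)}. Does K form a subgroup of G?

Yes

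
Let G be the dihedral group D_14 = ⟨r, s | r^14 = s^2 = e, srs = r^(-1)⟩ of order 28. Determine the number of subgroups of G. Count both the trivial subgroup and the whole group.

28

|G| = 28, so by Lagrange every subgroup order divides 28. Divisors: 1, 2, 4, 7, 14, 28.
Subgroups by order — order 1: 1; order 2: 15; order 4: 7; order 7: 1; order 14: 3; order 28: 1.
Total: 1 + 15 + 7 + 1 + 3 + 1 = 28.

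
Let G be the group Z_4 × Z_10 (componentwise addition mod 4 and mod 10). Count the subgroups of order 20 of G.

|G| = 40 and 20 | 40, so subgroups of order 20 are possible by Lagrange.
The subgroups of order 20 are: {(0,0), (0,1), (0,2), (0,3), (0,4), (0,5), (0,6), (0,7), (0,8), (0,9), (2,0), (2,1), (2,2), (2,3), (2,4), (2,5), (2,6), (2,7), (2,8), (2,9)}; {(0,0), (0,2), (0,4), (0,6), (0,8), (1,0), (1,2), (1,4), (1,6), (1,8), (2,0), (2,2), (2,4), (2,6), (2,8), (3,0), (3,2), (3,4), (3,6), (3,8)}; {(0,0), (0,2), (0,4), (0,6), (0,8), (1,1), (1,3), (1,5), (1,7), (1,9), (2,0), (2,2), (2,4), (2,6), (2,8), (3,1), (3,3), (3,5), (3,7), (3,9)}.
So G has 3 subgroups of order 20.

3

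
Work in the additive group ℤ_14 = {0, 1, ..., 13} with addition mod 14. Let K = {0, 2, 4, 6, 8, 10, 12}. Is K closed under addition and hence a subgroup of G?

Yes

|K| = 7 divides |G| = 14, consistent with Lagrange.
K contains the identity, every element's inverse is in K, and K is closed under +: it is a subgroup.
In fact K = ⟨2⟩.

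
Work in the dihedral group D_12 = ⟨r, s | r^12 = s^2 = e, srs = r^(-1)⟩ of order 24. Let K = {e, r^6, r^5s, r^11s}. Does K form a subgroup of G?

Yes

|K| = 4 divides |G| = 24, consistent with Lagrange.
K contains the identity, every element's inverse is in K, and K is closed under ·: it is a subgroup.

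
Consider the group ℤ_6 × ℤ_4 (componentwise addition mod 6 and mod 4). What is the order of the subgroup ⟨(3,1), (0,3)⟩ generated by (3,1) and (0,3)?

|⟨(3,1)⟩| = 4 and |⟨(0,3)⟩| = 4, so |H| is a multiple of lcm(4, 4) = 4 and divides |G| = 24.
Closing under the operation: H = {(0,0), (0,1), (0,2), (0,3), (3,0), (3,1), (3,2), (3,3)}, so |H| = 8.

8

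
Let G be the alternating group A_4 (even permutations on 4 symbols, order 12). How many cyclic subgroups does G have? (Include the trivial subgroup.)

8

Each element a generates a cyclic subgroup ⟨a⟩; distinct elements may generate the same one (a cyclic group of order d has φ(d) generators).
Cyclic subgroups by order — order 1: 1; order 2: 3; order 3: 4.
Total: 8.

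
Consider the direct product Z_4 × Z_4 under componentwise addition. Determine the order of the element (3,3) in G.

The order of (3,3) in Z_4 × Z_4 is lcm(ord(3) in Z_4, ord(3) in Z_4).
ord(3) = 4 and ord(3) = 4, so |⟨(3,3)⟩| = lcm(4, 4) = 4.

4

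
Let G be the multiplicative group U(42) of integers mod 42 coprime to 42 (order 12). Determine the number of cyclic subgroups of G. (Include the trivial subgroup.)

Group the elements of G by the cyclic subgroup they generate; each cyclic subgroup of order d accounts for φ(d) elements.
Cyclic subgroups by order — order 1: 1; order 2: 3; order 3: 1; order 6: 3.
Total: 8.

8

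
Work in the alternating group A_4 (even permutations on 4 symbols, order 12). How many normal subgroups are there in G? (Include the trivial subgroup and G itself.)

3

G has 10 subgroups. Checking conjugation-invariance by order — order 1: 1/1 normal; order 2: 0/3 normal; order 3: 0/4 normal; order 4: 1/1 normal; order 12: 1/1 normal.
Total normal subgroups: 3.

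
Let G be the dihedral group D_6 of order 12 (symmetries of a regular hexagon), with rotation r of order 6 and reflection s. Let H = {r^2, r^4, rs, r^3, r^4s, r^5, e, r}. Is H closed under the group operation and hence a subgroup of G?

No

|H| = 8 does not divide |G| = 12, so by Lagrange H is not a subgroup.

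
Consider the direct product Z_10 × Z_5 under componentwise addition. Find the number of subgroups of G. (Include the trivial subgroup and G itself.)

16

|G| = 50, so by Lagrange every subgroup order divides 50. Divisors: 1, 2, 5, 10, 25, 50.
Subgroups by order — order 1: 1; order 2: 1; order 5: 6; order 10: 6; order 25: 1; order 50: 1.
Total: 1 + 1 + 6 + 6 + 1 + 1 = 16.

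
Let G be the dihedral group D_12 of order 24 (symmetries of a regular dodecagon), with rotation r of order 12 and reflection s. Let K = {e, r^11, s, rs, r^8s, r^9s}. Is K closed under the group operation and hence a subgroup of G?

No

r^11 ∈ K but its inverse r ∉ K, so K is not a subgroup.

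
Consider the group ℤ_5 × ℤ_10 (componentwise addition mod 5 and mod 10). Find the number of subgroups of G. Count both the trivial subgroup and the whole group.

16

|G| = 50, so by Lagrange every subgroup order divides 50. Divisors: 1, 2, 5, 10, 25, 50.
Subgroups by order — order 1: 1; order 2: 1; order 5: 6; order 10: 6; order 25: 1; order 50: 1.
Total: 1 + 1 + 6 + 6 + 1 + 1 = 16.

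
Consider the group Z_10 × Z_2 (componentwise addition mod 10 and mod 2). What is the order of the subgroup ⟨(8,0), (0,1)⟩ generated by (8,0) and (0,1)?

|⟨(8,0)⟩| = 5 and |⟨(0,1)⟩| = 2, so |H| is a multiple of lcm(5, 2) = 10 and divides |G| = 20.
Closing under the operation: H = {(0,0), (0,1), (2,0), (2,1), (4,0), (4,1), (6,0), (6,1), (8,0), (8,1)}, so |H| = 10.

10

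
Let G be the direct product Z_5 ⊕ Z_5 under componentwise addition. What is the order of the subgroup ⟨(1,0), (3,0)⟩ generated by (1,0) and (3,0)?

5

|⟨(1,0)⟩| = 5 and |⟨(3,0)⟩| = 5, so |H| is a multiple of lcm(5, 5) = 5 and divides |G| = 25.
Closing under the operation: H = {(0,0), (1,0), (2,0), (3,0), (4,0)}, so |H| = 5.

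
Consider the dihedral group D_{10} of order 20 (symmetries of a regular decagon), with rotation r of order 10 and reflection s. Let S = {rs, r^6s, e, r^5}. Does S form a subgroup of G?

Yes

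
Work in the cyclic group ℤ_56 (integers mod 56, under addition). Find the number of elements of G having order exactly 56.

24

In a cyclic group of order 56, the number of elements of order d (for d | 56) is φ(d).
φ(56) = 24.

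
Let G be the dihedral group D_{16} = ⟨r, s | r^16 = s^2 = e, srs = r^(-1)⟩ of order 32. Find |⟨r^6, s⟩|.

|⟨r^6⟩| = 8 and |⟨s⟩| = 2, so |H| is a multiple of lcm(8, 2) = 8 and divides |G| = 32.
Closing under the operation: H = {e, r^2, r^4, r^6, r^8, r^10, r^12, r^14, s, r^2s, r^4s, r^6s, r^8s, r^10s, r^12s, r^14s}, so |H| = 16.

16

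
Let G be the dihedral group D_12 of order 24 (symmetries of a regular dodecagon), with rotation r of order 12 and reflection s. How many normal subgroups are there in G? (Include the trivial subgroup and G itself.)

9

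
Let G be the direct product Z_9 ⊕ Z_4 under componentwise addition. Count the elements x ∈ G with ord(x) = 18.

6

An element (a,b) has order lcm(ord(a), ord(b)); count pairs with lcm equal to 18.
Enumerating gives 6 such elements.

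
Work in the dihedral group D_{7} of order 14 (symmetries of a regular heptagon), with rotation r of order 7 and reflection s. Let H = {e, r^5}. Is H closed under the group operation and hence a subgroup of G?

r^5 ∈ H but its inverse r^2 ∉ H, so H is not a subgroup.

No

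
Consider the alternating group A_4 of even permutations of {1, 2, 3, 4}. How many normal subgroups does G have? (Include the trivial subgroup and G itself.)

3

G has 10 subgroups. Checking conjugation-invariance by order — order 1: 1/1 normal; order 2: 0/3 normal; order 3: 0/4 normal; order 4: 1/1 normal; order 12: 1/1 normal.
Total normal subgroups: 3.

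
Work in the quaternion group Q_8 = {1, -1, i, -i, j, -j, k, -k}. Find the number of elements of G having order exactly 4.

6

The elements of order 4 are: i, -i, j, -j, k, -k.
That's 6.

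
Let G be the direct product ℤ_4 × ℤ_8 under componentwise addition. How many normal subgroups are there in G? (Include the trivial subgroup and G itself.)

22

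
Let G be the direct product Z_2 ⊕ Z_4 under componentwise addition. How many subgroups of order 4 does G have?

3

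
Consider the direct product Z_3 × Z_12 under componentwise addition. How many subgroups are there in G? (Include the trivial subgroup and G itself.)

|G| = 36, so by Lagrange every subgroup order divides 36. Divisors: 1, 2, 3, 4, 6, 9, 12, 18, 36.
Subgroups by order — order 1: 1; order 2: 1; order 3: 4; order 4: 1; order 6: 4; order 9: 1; order 12: 4; order 18: 1; order 36: 1.
Total: 1 + 1 + 4 + 1 + 4 + 1 + 4 + 1 + 1 = 18.

18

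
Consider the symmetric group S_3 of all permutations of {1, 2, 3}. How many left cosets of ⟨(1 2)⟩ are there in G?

|⟨(1 2)⟩| = 2 and |G| = 6.
By Lagrange, [G : H] = |G|/|H| = 6/2 = 3.

3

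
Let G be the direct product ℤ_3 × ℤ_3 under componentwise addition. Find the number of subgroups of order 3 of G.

|G| = 9 and 3 | 9, so subgroups of order 3 are possible by Lagrange.
The subgroups of order 3 are: {(0,0), (0,1), (0,2)}; {(0,0), (1,0), (2,0)}; {(0,0), (1,1), (2,2)}; {(0,0), (1,2), (2,1)}.
So G has 4 subgroups of order 3.

4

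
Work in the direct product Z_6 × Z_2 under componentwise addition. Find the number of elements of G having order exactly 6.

An element (a,b) has order lcm(ord(a), ord(b)); count pairs with lcm equal to 6.
Enumerating gives 6 such elements.

6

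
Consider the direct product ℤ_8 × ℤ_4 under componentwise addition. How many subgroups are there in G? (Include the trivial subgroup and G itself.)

22

|G| = 32, so by Lagrange every subgroup order divides 32. Divisors: 1, 2, 4, 8, 16, 32.
Subgroups by order — order 1: 1; order 2: 3; order 4: 7; order 8: 7; order 16: 3; order 32: 1.
Total: 1 + 3 + 7 + 7 + 3 + 1 = 22.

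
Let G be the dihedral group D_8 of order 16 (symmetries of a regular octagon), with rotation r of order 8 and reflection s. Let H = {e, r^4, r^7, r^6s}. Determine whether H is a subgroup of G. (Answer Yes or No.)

r^7 ∈ H but its inverse r ∉ H, so H is not a subgroup.

No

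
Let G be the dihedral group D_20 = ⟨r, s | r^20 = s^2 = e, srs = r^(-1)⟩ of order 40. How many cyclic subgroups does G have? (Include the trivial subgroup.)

Each element a generates a cyclic subgroup ⟨a⟩; distinct elements may generate the same one (a cyclic group of order d has φ(d) generators).
Cyclic subgroups by order — order 1: 1; order 2: 21; order 4: 1; order 5: 1; order 10: 1; order 20: 1.
Total: 26.

26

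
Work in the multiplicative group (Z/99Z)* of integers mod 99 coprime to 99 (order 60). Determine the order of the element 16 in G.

15

Compute successive powers of 16 mod 99: 16, 58, 37, 97, 67, 82, 25, 4, …; 16^15 ≡ 1 (mod 99).
So |⟨16⟩| = 15.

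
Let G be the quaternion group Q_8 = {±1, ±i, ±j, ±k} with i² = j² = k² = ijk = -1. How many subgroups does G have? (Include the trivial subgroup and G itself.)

6

|G| = 8, so by Lagrange every subgroup order divides 8. Divisors: 1, 2, 4, 8.
Subgroups by order — order 1: 1; order 2: 1; order 4: 3; order 8: 1.
Total: 1 + 1 + 3 + 1 = 6.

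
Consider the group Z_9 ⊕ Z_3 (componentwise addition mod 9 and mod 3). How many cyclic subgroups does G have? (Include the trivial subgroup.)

Group the elements of G by the cyclic subgroup they generate; each cyclic subgroup of order d accounts for φ(d) elements.
Cyclic subgroups by order — order 1: 1; order 3: 4; order 9: 3.
Total: 8.

8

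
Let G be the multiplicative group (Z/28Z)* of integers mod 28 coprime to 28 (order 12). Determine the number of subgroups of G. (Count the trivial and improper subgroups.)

|G| = 12, so by Lagrange every subgroup order divides 12. Divisors: 1, 2, 3, 4, 6, 12.
Subgroups by order — order 1: 1; order 2: 3; order 3: 1; order 4: 1; order 6: 3; order 12: 1.
Total: 1 + 3 + 1 + 1 + 3 + 1 = 10.

10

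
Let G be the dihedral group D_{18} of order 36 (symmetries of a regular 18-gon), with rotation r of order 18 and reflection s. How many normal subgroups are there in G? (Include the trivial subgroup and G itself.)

9

G has 45 subgroups. Checking conjugation-invariance by order — order 1: 1/1 normal; order 2: 1/19 normal; order 3: 1/1 normal; order 4: 0/9 normal; order 6: 1/7 normal; order 9: 1/1 normal; order 12: 0/3 normal; order 18: 3/3 normal; order 36: 1/1 normal.
Total normal subgroups: 9.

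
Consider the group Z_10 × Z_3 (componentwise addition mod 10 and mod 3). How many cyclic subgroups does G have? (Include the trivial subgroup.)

A cyclic subgroup of order d is generated by each of its φ(d) elements of order d, so the cyclic subgroups of order d number (#elements of order d)/φ(d).
Cyclic subgroups by order — order 1: 1; order 2: 1; order 3: 1; order 5: 1; order 6: 1; order 10: 1; order 15: 1; order 30: 1.
Total: 8.

8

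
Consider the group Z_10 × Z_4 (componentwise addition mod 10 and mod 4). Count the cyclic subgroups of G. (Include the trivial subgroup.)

12

Group the elements of G by the cyclic subgroup they generate; each cyclic subgroup of order d accounts for φ(d) elements.
Cyclic subgroups by order — order 1: 1; order 2: 3; order 4: 2; order 5: 1; order 10: 3; order 20: 2.
Total: 12.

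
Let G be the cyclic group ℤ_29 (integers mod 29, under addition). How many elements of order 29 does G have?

28

In a cyclic group of order 29, the number of elements of order d (for d | 29) is φ(d).
φ(29) = 28.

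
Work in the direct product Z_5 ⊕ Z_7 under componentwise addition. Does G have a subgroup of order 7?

7 | 35. A subgroup of order 7 is {(0,0), (0,1), (0,2), (0,3), (0,4), (0,5), (0,6)}.

Yes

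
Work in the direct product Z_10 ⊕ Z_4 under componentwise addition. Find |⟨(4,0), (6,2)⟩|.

10

|⟨(4,0)⟩| = 5 and |⟨(6,2)⟩| = 10, so |H| is a multiple of lcm(5, 10) = 10 and divides |G| = 40.
Closing under the operation: H = {(0,0), (0,2), (2,0), (2,2), (4,0), (4,2), (6,0), (6,2), (8,0), (8,2)}, so |H| = 10.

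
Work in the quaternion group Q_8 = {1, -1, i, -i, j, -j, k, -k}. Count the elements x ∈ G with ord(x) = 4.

6

The elements of order 4 are: i, -i, j, -j, k, -k.
That's 6.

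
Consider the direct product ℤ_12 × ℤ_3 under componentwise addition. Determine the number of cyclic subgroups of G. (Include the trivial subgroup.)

15

Each element a generates a cyclic subgroup ⟨a⟩; distinct elements may generate the same one (a cyclic group of order d has φ(d) generators).
Cyclic subgroups by order — order 1: 1; order 2: 1; order 3: 4; order 4: 1; order 6: 4; order 12: 4.
Total: 15.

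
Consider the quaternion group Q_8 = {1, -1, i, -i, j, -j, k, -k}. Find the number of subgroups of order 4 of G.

3

|G| = 8 and 4 | 8, so subgroups of order 4 are possible by Lagrange.
The subgroups of order 4 are: {1, -1, i, -i}; {1, -1, j, -j}; {1, -1, k, -k}.
So G has 3 subgroups of order 4.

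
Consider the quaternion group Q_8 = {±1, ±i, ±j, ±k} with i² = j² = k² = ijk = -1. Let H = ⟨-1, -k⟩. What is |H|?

4

|⟨-1⟩| = 2 and |⟨-k⟩| = 4, so |H| is a multiple of lcm(2, 4) = 4 and divides |G| = 8.
Closing under the operation: H = {1, -1, k, -k}, so |H| = 4.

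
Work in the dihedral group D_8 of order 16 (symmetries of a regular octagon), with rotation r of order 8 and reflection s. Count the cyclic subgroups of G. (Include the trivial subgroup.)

A cyclic subgroup of order d is generated by each of its φ(d) elements of order d, so the cyclic subgroups of order d number (#elements of order d)/φ(d).
Cyclic subgroups by order — order 1: 1; order 2: 9; order 4: 1; order 8: 1.
Total: 12.

12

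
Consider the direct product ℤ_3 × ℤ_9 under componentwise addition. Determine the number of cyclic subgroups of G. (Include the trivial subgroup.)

A cyclic subgroup of order d is generated by each of its φ(d) elements of order d, so the cyclic subgroups of order d number (#elements of order d)/φ(d).
Cyclic subgroups by order — order 1: 1; order 3: 4; order 9: 3.
Total: 8.

8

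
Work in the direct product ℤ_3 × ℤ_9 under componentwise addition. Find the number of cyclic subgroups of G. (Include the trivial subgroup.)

Group the elements of G by the cyclic subgroup they generate; each cyclic subgroup of order d accounts for φ(d) elements.
Cyclic subgroups by order — order 1: 1; order 3: 4; order 9: 3.
Total: 8.

8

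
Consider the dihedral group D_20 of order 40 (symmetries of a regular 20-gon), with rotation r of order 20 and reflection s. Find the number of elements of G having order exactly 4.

2

The elements of order 4 are: r^5, r^15.
That's 2.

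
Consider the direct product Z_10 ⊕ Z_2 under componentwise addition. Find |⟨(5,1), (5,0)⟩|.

4

|⟨(5,1)⟩| = 2 and |⟨(5,0)⟩| = 2, so |H| is a multiple of lcm(2, 2) = 2 and divides |G| = 20.
Closing under the operation: H = {(0,0), (0,1), (5,0), (5,1)}, so |H| = 4.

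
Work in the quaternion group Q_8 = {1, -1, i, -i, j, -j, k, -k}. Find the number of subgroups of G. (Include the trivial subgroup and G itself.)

|G| = 8, so by Lagrange every subgroup order divides 8. Divisors: 1, 2, 4, 8.
Subgroups by order — order 1: 1; order 2: 1; order 4: 3; order 8: 1.
Total: 1 + 1 + 3 + 1 = 6.

6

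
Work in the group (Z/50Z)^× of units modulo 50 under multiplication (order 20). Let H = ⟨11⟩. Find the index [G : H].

4

|⟨11⟩| = 5 and |G| = 20.
By Lagrange, [G : H] = |G|/|H| = 20/5 = 4.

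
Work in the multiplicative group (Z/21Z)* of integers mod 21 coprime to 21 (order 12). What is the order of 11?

Compute successive powers of 11 mod 21: 11, 16, 8, 4, 2, 1; 11^6 ≡ 1 (mod 21).
So |⟨11⟩| = 6.

6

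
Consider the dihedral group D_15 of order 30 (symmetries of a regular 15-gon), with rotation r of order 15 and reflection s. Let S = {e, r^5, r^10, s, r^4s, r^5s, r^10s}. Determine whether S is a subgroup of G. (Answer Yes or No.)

No

|S| = 7 does not divide |G| = 30, so by Lagrange S is not a subgroup.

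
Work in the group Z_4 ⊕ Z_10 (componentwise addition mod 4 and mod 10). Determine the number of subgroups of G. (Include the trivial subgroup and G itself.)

16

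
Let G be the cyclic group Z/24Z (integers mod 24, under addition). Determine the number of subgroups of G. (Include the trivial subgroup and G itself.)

8

Subgroups of the cyclic group Z/24Z correspond bijectively to divisors of 24.
Divisors of 24: 1, 2, 3, 4, 6, 8, 12, 24.
So Z/24Z has 8 subgroups.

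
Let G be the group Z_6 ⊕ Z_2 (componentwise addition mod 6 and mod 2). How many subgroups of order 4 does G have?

|G| = 12 and 4 | 12, so subgroups of order 4 are possible by Lagrange.
The subgroups of order 4 are: {(0,0), (0,1), (3,0), (3,1)}.
So G has 1 subgroup of order 4.

1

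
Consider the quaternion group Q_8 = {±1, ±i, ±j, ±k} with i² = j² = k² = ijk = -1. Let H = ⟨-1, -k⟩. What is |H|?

|⟨-1⟩| = 2 and |⟨-k⟩| = 4, so |H| is a multiple of lcm(2, 4) = 4 and divides |G| = 8.
Closing under the operation: H = {1, -1, k, -k}, so |H| = 4.

4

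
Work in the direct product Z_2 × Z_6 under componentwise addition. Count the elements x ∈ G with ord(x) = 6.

6

An element (a,b) has order lcm(ord(a), ord(b)); count pairs with lcm equal to 6.
Enumerating gives 6 such elements.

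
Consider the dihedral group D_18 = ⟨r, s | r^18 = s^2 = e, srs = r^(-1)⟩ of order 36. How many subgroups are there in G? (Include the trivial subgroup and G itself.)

|G| = 36, so by Lagrange every subgroup order divides 36. Divisors: 1, 2, 3, 4, 6, 9, 12, 18, 36.
Subgroups by order — order 1: 1; order 2: 19; order 3: 1; order 4: 9; order 6: 7; order 9: 1; order 12: 3; order 18: 3; order 36: 1.
Total: 1 + 19 + 1 + 9 + 7 + 1 + 3 + 3 + 1 = 45.

45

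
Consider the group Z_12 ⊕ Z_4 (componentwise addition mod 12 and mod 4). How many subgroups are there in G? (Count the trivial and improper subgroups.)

|G| = 48, so by Lagrange every subgroup order divides 48. Divisors: 1, 2, 3, 4, 6, 8, 12, 16, 24, 48.
Subgroups by order — order 1: 1; order 2: 3; order 3: 1; order 4: 7; order 6: 3; order 8: 3; order 12: 7; order 16: 1; order 24: 3; order 48: 1.
Total: 1 + 3 + 1 + 7 + 3 + 3 + 7 + 1 + 3 + 1 = 30.

30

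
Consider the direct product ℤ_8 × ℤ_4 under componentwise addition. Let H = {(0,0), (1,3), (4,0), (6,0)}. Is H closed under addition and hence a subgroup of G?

(6,0) ∈ H but its inverse (2,0) ∉ H, so H is not a subgroup.

No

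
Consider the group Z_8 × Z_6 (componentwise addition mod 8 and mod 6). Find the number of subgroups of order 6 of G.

3

|G| = 48 and 6 | 48, so subgroups of order 6 are possible by Lagrange.
The subgroups of order 6 are: {(0,0), (0,1), (0,2), (0,3), (0,4), (0,5)}; {(0,0), (0,2), (0,4), (4,0), (4,2), (4,4)}; {(0,0), (0,2), (0,4), (4,1), (4,3), (4,5)}.
So G has 3 subgroups of order 6.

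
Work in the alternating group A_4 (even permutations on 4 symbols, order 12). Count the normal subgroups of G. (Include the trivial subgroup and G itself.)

G has 10 subgroups. Checking conjugation-invariance by order — order 1: 1/1 normal; order 2: 0/3 normal; order 3: 0/4 normal; order 4: 1/1 normal; order 12: 1/1 normal.
Total normal subgroups: 3.

3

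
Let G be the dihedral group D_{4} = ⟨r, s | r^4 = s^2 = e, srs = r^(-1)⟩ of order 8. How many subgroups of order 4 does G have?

3

|G| = 8 and 4 | 8, so subgroups of order 4 are possible by Lagrange.
The subgroups of order 4 are: {e, r, r^2, r^3}; {e, r^2, s, r^2s}; {e, r^2, rs, r^3s}.
So G has 3 subgroups of order 4.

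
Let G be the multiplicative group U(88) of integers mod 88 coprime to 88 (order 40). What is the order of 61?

Compute successive powers of 61 mod 88: 61, 25, 29, 9, 21, 49, 85, 81, …; 61^10 ≡ 1 (mod 88).
So |⟨61⟩| = 10.

10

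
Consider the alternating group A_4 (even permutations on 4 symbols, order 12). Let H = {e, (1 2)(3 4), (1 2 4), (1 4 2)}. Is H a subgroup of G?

Closure fails: (1 2)(3 4) ∘ (1 2 4) = (2 3 4) ∉ H. So H is not a subgroup.

No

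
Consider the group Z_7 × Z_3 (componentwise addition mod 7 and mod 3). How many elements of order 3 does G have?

2

An element (a,b) has order lcm(ord(a), ord(b)); count pairs with lcm equal to 3.
Enumerating gives 2 such elements.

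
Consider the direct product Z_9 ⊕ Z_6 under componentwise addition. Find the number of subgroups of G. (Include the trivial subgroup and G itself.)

|G| = 54, so by Lagrange every subgroup order divides 54. Divisors: 1, 2, 3, 6, 9, 18, 27, 54.
Subgroups by order — order 1: 1; order 2: 1; order 3: 4; order 6: 4; order 9: 4; order 18: 4; order 27: 1; order 54: 1.
Total: 1 + 1 + 4 + 4 + 4 + 4 + 1 + 1 = 20.

20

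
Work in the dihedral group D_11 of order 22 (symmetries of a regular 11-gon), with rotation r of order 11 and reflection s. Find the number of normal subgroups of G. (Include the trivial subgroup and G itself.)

3

G has 14 subgroups. Checking conjugation-invariance by order — order 1: 1/1 normal; order 2: 0/11 normal; order 11: 1/1 normal; order 22: 1/1 normal.
Total normal subgroups: 3.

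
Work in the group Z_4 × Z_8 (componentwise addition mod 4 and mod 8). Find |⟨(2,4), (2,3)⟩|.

16

|⟨(2,4)⟩| = 2 and |⟨(2,3)⟩| = 8, so |H| is a multiple of lcm(2, 8) = 8 and divides |G| = 32.
Closing under the operation: H = {(0,0), (0,1), (0,2), (0,3), (0,4), (0,5), (0,6), (0,7), (2,0), (2,1), (2,2), (2,3), (2,4), (2,5), (2,6), (2,7)}, so |H| = 16.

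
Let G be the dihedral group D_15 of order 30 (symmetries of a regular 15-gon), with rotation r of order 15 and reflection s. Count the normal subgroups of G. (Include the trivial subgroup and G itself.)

5

G has 28 subgroups. Checking conjugation-invariance by order — order 1: 1/1 normal; order 2: 0/15 normal; order 3: 1/1 normal; order 5: 1/1 normal; order 6: 0/5 normal; order 10: 0/3 normal; order 15: 1/1 normal; order 30: 1/1 normal.
Total normal subgroups: 5.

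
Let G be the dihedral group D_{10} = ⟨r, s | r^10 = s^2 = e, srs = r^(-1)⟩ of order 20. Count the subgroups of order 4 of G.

5

|G| = 20 and 4 | 20, so subgroups of order 4 are possible by Lagrange.
The subgroups of order 4 are: {e, r^5, r^2s, r^7s}; {e, r^5, r^3s, r^8s}; {e, r^5, r^4s, r^9s}; {e, r^5, s, r^5s}; … (5 in all).
So G has 5 subgroups of order 4.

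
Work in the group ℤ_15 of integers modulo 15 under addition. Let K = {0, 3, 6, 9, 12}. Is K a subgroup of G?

|K| = 5 divides |G| = 15, consistent with Lagrange.
K contains the identity, every element's inverse is in K, and K is closed under +: it is a subgroup.
In fact K = ⟨3⟩.

Yes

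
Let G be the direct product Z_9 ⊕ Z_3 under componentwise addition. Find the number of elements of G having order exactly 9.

18

An element (a,b) has order lcm(ord(a), ord(b)); count pairs with lcm equal to 9.
Enumerating gives 18 such elements.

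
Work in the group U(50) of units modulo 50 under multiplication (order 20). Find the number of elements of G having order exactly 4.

2

The elements of order 4 are: 7, 43.
That's 2.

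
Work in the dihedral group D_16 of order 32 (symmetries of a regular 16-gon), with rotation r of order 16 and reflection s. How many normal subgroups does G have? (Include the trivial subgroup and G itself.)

G has 36 subgroups. Checking conjugation-invariance by order — order 1: 1/1 normal; order 2: 1/17 normal; order 4: 1/9 normal; order 8: 1/5 normal; order 16: 3/3 normal; order 32: 1/1 normal.
Total normal subgroups: 8.

8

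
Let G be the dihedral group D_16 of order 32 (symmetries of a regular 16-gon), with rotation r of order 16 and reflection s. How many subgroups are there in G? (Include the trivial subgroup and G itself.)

36

|G| = 32, so by Lagrange every subgroup order divides 32. Divisors: 1, 2, 4, 8, 16, 32.
Subgroups by order — order 1: 1; order 2: 17; order 4: 9; order 8: 5; order 16: 3; order 32: 1.
Total: 1 + 17 + 9 + 5 + 3 + 1 = 36.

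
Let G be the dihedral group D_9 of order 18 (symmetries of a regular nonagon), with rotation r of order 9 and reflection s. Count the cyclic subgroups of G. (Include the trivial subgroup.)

Each element a generates a cyclic subgroup ⟨a⟩; distinct elements may generate the same one (a cyclic group of order d has φ(d) generators).
Cyclic subgroups by order — order 1: 1; order 2: 9; order 3: 1; order 9: 1.
Total: 12.

12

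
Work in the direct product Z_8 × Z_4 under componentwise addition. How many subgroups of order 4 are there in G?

7

|G| = 32 and 4 | 32, so subgroups of order 4 are possible by Lagrange.
The subgroups of order 4 are: {(0,0), (0,1), (0,2), (0,3)}; {(0,0), (0,2), (4,0), (4,2)}; {(0,0), (0,2), (4,1), (4,3)}; {(0,0), (2,0), (4,0), (6,0)}; … (7 in all).
So G has 7 subgroups of order 4.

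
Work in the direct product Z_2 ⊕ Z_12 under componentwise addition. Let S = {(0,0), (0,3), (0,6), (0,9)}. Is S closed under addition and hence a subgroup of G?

|S| = 4 divides |G| = 24, consistent with Lagrange.
S contains the identity, every element's inverse is in S, and S is closed under +: it is a subgroup.
In fact S = ⟨(0,3)⟩.

Yes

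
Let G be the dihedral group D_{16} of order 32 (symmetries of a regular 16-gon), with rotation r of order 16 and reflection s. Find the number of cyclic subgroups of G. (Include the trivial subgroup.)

21

Each element a generates a cyclic subgroup ⟨a⟩; distinct elements may generate the same one (a cyclic group of order d has φ(d) generators).
Cyclic subgroups by order — order 1: 1; order 2: 17; order 4: 1; order 8: 1; order 16: 1.
Total: 21.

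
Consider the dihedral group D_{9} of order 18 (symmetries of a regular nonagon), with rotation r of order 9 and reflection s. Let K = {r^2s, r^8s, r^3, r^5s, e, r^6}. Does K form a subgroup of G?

|K| = 6 divides |G| = 18, consistent with Lagrange.
K contains the identity, every element's inverse is in K, and K is closed under ·: it is a subgroup.

Yes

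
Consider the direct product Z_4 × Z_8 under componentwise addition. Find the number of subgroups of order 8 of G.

7

|G| = 32 and 8 | 32, so subgroups of order 8 are possible by Lagrange.
The subgroups of order 8 are: {(0,0), (0,1), (0,2), (0,3), (0,4), (0,5), (0,6), (0,7)}; {(0,0), (0,2), (0,4), (0,6), (2,0), (2,2), (2,4), (2,6)}; {(0,0), (0,2), (0,4), (0,6), (2,1), (2,3), (2,5), (2,7)}; {(0,0), (0,4), (1,0), (1,4), (2,0), (2,4), (3,0), (3,4)}; … (7 in all).
So G has 7 subgroups of order 8.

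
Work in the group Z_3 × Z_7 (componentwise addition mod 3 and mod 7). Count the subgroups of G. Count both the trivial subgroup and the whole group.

4

|G| = 21, so by Lagrange every subgroup order divides 21. Divisors: 1, 3, 7, 21.
Subgroups by order — order 1: 1; order 3: 1; order 7: 1; order 21: 1.
Total: 1 + 1 + 1 + 1 = 4.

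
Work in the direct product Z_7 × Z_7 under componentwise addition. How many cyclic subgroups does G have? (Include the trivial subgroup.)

9

A cyclic subgroup of order d is generated by each of its φ(d) elements of order d, so the cyclic subgroups of order d number (#elements of order d)/φ(d).
Cyclic subgroups by order — order 1: 1; order 7: 8.
Total: 9.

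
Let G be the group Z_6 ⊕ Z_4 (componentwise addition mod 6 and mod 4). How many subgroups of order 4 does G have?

3

|G| = 24 and 4 | 24, so subgroups of order 4 are possible by Lagrange.
The subgroups of order 4 are: {(0,0), (0,1), (0,2), (0,3)}; {(0,0), (0,2), (3,0), (3,2)}; {(0,0), (0,2), (3,1), (3,3)}.
So G has 3 subgroups of order 4.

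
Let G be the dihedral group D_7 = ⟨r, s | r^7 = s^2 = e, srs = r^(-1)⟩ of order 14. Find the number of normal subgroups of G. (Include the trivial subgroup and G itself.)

3

G has 10 subgroups. Checking conjugation-invariance by order — order 1: 1/1 normal; order 2: 0/7 normal; order 7: 1/1 normal; order 14: 1/1 normal.
Total normal subgroups: 3.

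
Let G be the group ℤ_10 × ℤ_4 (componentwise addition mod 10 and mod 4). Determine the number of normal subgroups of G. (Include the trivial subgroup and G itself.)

16

G is abelian, so every subgroup is normal.
G has 16 subgroups in total, hence 16 normal subgroups.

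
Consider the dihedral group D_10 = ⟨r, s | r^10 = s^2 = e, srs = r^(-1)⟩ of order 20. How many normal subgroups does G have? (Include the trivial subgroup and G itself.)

G has 22 subgroups. Checking conjugation-invariance by order — order 1: 1/1 normal; order 2: 1/11 normal; order 4: 0/5 normal; order 5: 1/1 normal; order 10: 3/3 normal; order 20: 1/1 normal.
Total normal subgroups: 7.

7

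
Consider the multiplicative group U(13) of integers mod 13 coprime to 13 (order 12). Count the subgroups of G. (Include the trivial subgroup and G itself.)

6

|G| = 12, so by Lagrange every subgroup order divides 12. Divisors: 1, 2, 3, 4, 6, 12.
Subgroups by order — order 1: 1; order 2: 1; order 3: 1; order 4: 1; order 6: 1; order 12: 1.
Total: 1 + 1 + 1 + 1 + 1 + 1 = 6.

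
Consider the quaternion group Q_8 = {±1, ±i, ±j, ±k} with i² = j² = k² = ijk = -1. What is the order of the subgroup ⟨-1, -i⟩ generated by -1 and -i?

4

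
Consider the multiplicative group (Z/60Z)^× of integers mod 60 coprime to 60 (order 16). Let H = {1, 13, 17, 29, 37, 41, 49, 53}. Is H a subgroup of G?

Yes

|H| = 8 divides |G| = 16, consistent with Lagrange.
H contains the identity, every element's inverse is in H, and H is closed under ·: it is a subgroup.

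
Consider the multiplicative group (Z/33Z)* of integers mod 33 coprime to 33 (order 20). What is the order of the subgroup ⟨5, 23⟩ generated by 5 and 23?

10

|⟨5⟩| = 10 and |⟨23⟩| = 2, so |H| is a multiple of lcm(10, 2) = 10 and divides |G| = 20.
Closing under the operation: H = {1, 4, 5, 14, 16, 20, 23, 25, 26, 31}, so |H| = 10.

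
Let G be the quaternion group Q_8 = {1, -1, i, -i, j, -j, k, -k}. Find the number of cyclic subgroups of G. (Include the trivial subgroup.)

5

Each element a generates a cyclic subgroup ⟨a⟩; distinct elements may generate the same one (a cyclic group of order d has φ(d) generators).
Cyclic subgroups by order — order 1: 1; order 2: 1; order 4: 3.
Total: 5.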